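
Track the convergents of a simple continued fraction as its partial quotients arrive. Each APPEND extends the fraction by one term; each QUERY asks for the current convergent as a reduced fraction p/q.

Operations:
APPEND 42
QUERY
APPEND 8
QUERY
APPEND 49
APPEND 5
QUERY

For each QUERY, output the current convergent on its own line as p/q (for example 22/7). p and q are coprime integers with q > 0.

APPEND 42: p_0 = 42·1 + 0 = 42, q_0 = 42·0 + 1 = 1 → 42/1
APPEND 8: p_1 = 8·42 + 1 = 337, q_1 = 8·1 + 0 = 8 → 337/8
APPEND 49: p_2 = 49·337 + 42 = 16555, q_2 = 49·8 + 1 = 393 → 16555/393
APPEND 5: p_3 = 5·16555 + 337 = 83112, q_3 = 5·393 + 8 = 1973 → 83112/1973

42/1
337/8
83112/1973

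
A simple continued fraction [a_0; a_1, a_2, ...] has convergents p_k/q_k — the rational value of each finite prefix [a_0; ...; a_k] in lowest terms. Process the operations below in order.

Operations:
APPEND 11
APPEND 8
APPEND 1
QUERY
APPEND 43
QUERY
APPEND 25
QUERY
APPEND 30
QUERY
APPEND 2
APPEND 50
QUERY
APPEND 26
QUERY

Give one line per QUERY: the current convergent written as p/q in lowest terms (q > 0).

100/9
4389/395
109825/9884
3299139/296915
338704289/30482615
8813019617/793151704

APPEND 11: p_0 = 11·1 + 0 = 11, q_0 = 11·0 + 1 = 1 → 11/1
APPEND 8: p_1 = 8·11 + 1 = 89, q_1 = 8·1 + 0 = 8 → 89/8
APPEND 1: p_2 = 1·89 + 11 = 100, q_2 = 1·8 + 1 = 9 → 100/9
APPEND 43: p_3 = 43·100 + 89 = 4389, q_3 = 43·9 + 8 = 395 → 4389/395
APPEND 25: p_4 = 25·4389 + 100 = 109825, q_4 = 25·395 + 9 = 9884 → 109825/9884
APPEND 30: p_5 = 30·109825 + 4389 = 3299139, q_5 = 30·9884 + 395 = 296915 → 3299139/296915
APPEND 2: p_6 = 2·3299139 + 109825 = 6708103, q_6 = 2·296915 + 9884 = 603714 → 6708103/603714
APPEND 50: p_7 = 50·6708103 + 3299139 = 338704289, q_7 = 50·603714 + 296915 = 30482615 → 338704289/30482615
APPEND 26: p_8 = 26·338704289 + 6708103 = 8813019617, q_8 = 26·30482615 + 603714 = 793151704 → 8813019617/793151704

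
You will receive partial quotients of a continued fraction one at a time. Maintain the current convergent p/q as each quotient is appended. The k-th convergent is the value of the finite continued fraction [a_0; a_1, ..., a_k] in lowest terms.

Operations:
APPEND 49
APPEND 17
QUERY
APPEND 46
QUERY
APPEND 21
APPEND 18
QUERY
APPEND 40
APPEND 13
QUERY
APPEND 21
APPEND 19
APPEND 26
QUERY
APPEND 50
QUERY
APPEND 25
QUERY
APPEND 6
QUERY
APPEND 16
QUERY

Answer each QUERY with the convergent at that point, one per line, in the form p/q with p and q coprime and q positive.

834/17
38413/783
14573539/297063
7603311410/154983803
79523063991775/1620976206163
3979205615385023/81111029909970
99559663448617350/2029396723955413
601337186307089123/12257491373642448
9720954644362043318/198149258702234581

APPEND 49: p_0 = 49·1 + 0 = 49, q_0 = 49·0 + 1 = 1 → 49/1
APPEND 17: p_1 = 17·49 + 1 = 834, q_1 = 17·1 + 0 = 17 → 834/17
APPEND 46: p_2 = 46·834 + 49 = 38413, q_2 = 46·17 + 1 = 783 → 38413/783
APPEND 21: p_3 = 21·38413 + 834 = 807507, q_3 = 21·783 + 17 = 16460 → 807507/16460
APPEND 18: p_4 = 18·807507 + 38413 = 14573539, q_4 = 18·16460 + 783 = 297063 → 14573539/297063
APPEND 40: p_5 = 40·14573539 + 807507 = 583749067, q_5 = 40·297063 + 16460 = 11898980 → 583749067/11898980
APPEND 13: p_6 = 13·583749067 + 14573539 = 7603311410, q_6 = 13·11898980 + 297063 = 154983803 → 7603311410/154983803
APPEND 21: p_7 = 21·7603311410 + 583749067 = 160253288677, q_7 = 21·154983803 + 11898980 = 3266558843 → 160253288677/3266558843
APPEND 19: p_8 = 19·160253288677 + 7603311410 = 3052415796273, q_8 = 19·3266558843 + 154983803 = 62219601820 → 3052415796273/62219601820
APPEND 26: p_9 = 26·3052415796273 + 160253288677 = 79523063991775, q_9 = 26·62219601820 + 3266558843 = 1620976206163 → 79523063991775/1620976206163
APPEND 50: p_10 = 50·79523063991775 + 3052415796273 = 3979205615385023, q_10 = 50·1620976206163 + 62219601820 = 81111029909970 → 3979205615385023/81111029909970
APPEND 25: p_11 = 25·3979205615385023 + 79523063991775 = 99559663448617350, q_11 = 25·81111029909970 + 1620976206163 = 2029396723955413 → 99559663448617350/2029396723955413
APPEND 6: p_12 = 6·99559663448617350 + 3979205615385023 = 601337186307089123, q_12 = 6·2029396723955413 + 81111029909970 = 12257491373642448 → 601337186307089123/12257491373642448
APPEND 16: p_13 = 16·601337186307089123 + 99559663448617350 = 9720954644362043318, q_13 = 16·12257491373642448 + 2029396723955413 = 198149258702234581 → 9720954644362043318/198149258702234581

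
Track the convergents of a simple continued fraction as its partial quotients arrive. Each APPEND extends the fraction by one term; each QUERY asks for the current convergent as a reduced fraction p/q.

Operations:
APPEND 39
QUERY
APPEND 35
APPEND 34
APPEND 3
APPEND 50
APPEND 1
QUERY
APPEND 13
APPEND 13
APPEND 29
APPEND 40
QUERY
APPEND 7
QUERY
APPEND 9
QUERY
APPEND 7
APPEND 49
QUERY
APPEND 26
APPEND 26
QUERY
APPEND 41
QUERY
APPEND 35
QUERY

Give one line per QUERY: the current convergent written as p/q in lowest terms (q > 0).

39/1
7228048/185199
1537609515709/39397046713
10801673825301/276763407046
98752673943418/2530267710127
34500201853975541/883973499228942
23374890485318601159/598917763549820044
959268217216657440812/24578629605159952231
33597762493068329029579/860850953944148148129

APPEND 39: p_0 = 39·1 + 0 = 39, q_0 = 39·0 + 1 = 1 → 39/1
APPEND 35: p_1 = 35·39 + 1 = 1366, q_1 = 35·1 + 0 = 35 → 1366/35
APPEND 34: p_2 = 34·1366 + 39 = 46483, q_2 = 34·35 + 1 = 1191 → 46483/1191
APPEND 3: p_3 = 3·46483 + 1366 = 140815, q_3 = 3·1191 + 35 = 3608 → 140815/3608
APPEND 50: p_4 = 50·140815 + 46483 = 7087233, q_4 = 50·3608 + 1191 = 181591 → 7087233/181591
APPEND 1: p_5 = 1·7087233 + 140815 = 7228048, q_5 = 1·181591 + 3608 = 185199 → 7228048/185199
APPEND 13: p_6 = 13·7228048 + 7087233 = 101051857, q_6 = 13·185199 + 181591 = 2589178 → 101051857/2589178
APPEND 13: p_7 = 13·101051857 + 7228048 = 1320902189, q_7 = 13·2589178 + 185199 = 33844513 → 1320902189/33844513
APPEND 29: p_8 = 29·1320902189 + 101051857 = 38407215338, q_8 = 29·33844513 + 2589178 = 984080055 → 38407215338/984080055
APPEND 40: p_9 = 40·38407215338 + 1320902189 = 1537609515709, q_9 = 40·984080055 + 33844513 = 39397046713 → 1537609515709/39397046713
APPEND 7: p_10 = 7·1537609515709 + 38407215338 = 10801673825301, q_10 = 7·39397046713 + 984080055 = 276763407046 → 10801673825301/276763407046
APPEND 9: p_11 = 9·10801673825301 + 1537609515709 = 98752673943418, q_11 = 9·276763407046 + 39397046713 = 2530267710127 → 98752673943418/2530267710127
APPEND 7: p_12 = 7·98752673943418 + 10801673825301 = 702070391429227, q_12 = 7·2530267710127 + 276763407046 = 17988637377935 → 702070391429227/17988637377935
APPEND 49: p_13 = 49·702070391429227 + 98752673943418 = 34500201853975541, q_13 = 49·17988637377935 + 2530267710127 = 883973499228942 → 34500201853975541/883973499228942
APPEND 26: p_14 = 26·34500201853975541 + 702070391429227 = 897707318594793293, q_14 = 26·883973499228942 + 17988637377935 = 23001299617330427 → 897707318594793293/23001299617330427
APPEND 26: p_15 = 26·897707318594793293 + 34500201853975541 = 23374890485318601159, q_15 = 26·23001299617330427 + 883973499228942 = 598917763549820044 → 23374890485318601159/598917763549820044
APPEND 41: p_16 = 41·23374890485318601159 + 897707318594793293 = 959268217216657440812, q_16 = 41·598917763549820044 + 23001299617330427 = 24578629605159952231 → 959268217216657440812/24578629605159952231
APPEND 35: p_17 = 35·959268217216657440812 + 23374890485318601159 = 33597762493068329029579, q_17 = 35·24578629605159952231 + 598917763549820044 = 860850953944148148129 → 33597762493068329029579/860850953944148148129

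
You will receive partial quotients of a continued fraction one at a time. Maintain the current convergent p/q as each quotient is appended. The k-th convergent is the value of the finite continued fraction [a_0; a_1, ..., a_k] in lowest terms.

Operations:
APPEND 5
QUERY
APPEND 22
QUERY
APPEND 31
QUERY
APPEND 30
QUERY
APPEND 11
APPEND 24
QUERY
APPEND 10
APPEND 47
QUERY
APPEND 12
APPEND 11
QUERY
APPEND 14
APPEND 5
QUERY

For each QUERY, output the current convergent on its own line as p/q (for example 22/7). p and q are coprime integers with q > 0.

5/1
111/22
3446/683
103491/20512
27507819/5452072
13009849558/2578562717
1733348411621/343551058746
123849709298756/24547112669161

APPEND 5: p_0 = 5·1 + 0 = 5, q_0 = 5·0 + 1 = 1 → 5/1
APPEND 22: p_1 = 22·5 + 1 = 111, q_1 = 22·1 + 0 = 22 → 111/22
APPEND 31: p_2 = 31·111 + 5 = 3446, q_2 = 31·22 + 1 = 683 → 3446/683
APPEND 30: p_3 = 30·3446 + 111 = 103491, q_3 = 30·683 + 22 = 20512 → 103491/20512
APPEND 11: p_4 = 11·103491 + 3446 = 1141847, q_4 = 11·20512 + 683 = 226315 → 1141847/226315
APPEND 24: p_5 = 24·1141847 + 103491 = 27507819, q_5 = 24·226315 + 20512 = 5452072 → 27507819/5452072
APPEND 10: p_6 = 10·27507819 + 1141847 = 276220037, q_6 = 10·5452072 + 226315 = 54747035 → 276220037/54747035
APPEND 47: p_7 = 47·276220037 + 27507819 = 13009849558, q_7 = 47·54747035 + 5452072 = 2578562717 → 13009849558/2578562717
APPEND 12: p_8 = 12·13009849558 + 276220037 = 156394414733, q_8 = 12·2578562717 + 54747035 = 30997499639 → 156394414733/30997499639
APPEND 11: p_9 = 11·156394414733 + 13009849558 = 1733348411621, q_9 = 11·30997499639 + 2578562717 = 343551058746 → 1733348411621/343551058746
APPEND 14: p_10 = 14·1733348411621 + 156394414733 = 24423272177427, q_10 = 14·343551058746 + 30997499639 = 4840712322083 → 24423272177427/4840712322083
APPEND 5: p_11 = 5·24423272177427 + 1733348411621 = 123849709298756, q_11 = 5·4840712322083 + 343551058746 = 24547112669161 → 123849709298756/24547112669161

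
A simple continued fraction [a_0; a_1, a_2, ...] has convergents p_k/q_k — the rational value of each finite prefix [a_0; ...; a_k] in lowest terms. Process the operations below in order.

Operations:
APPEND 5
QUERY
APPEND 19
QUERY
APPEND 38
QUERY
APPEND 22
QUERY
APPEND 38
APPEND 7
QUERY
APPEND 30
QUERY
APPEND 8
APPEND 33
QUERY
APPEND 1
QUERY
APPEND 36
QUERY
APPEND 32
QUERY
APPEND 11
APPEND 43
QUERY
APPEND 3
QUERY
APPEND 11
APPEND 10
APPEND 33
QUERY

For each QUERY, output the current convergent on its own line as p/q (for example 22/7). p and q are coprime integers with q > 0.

5/1
96/19
3653/723
80462/15925
21508925/4257036
648328959/128316953
172516968660/34144474733
177725109257/35175267393
6570620901912/1300454100881
210437593970441/41649706495585
100029956240771250/19797880405245173
302411252876890513/59853088441287835
1144168858585391028512/226453345347427658053

APPEND 5: p_0 = 5·1 + 0 = 5, q_0 = 5·0 + 1 = 1 → 5/1
APPEND 19: p_1 = 19·5 + 1 = 96, q_1 = 19·1 + 0 = 19 → 96/19
APPEND 38: p_2 = 38·96 + 5 = 3653, q_2 = 38·19 + 1 = 723 → 3653/723
APPEND 22: p_3 = 22·3653 + 96 = 80462, q_3 = 22·723 + 19 = 15925 → 80462/15925
APPEND 38: p_4 = 38·80462 + 3653 = 3061209, q_4 = 38·15925 + 723 = 605873 → 3061209/605873
APPEND 7: p_5 = 7·3061209 + 80462 = 21508925, q_5 = 7·605873 + 15925 = 4257036 → 21508925/4257036
APPEND 30: p_6 = 30·21508925 + 3061209 = 648328959, q_6 = 30·4257036 + 605873 = 128316953 → 648328959/128316953
APPEND 8: p_7 = 8·648328959 + 21508925 = 5208140597, q_7 = 8·128316953 + 4257036 = 1030792660 → 5208140597/1030792660
APPEND 33: p_8 = 33·5208140597 + 648328959 = 172516968660, q_8 = 33·1030792660 + 128316953 = 34144474733 → 172516968660/34144474733
APPEND 1: p_9 = 1·172516968660 + 5208140597 = 177725109257, q_9 = 1·34144474733 + 1030792660 = 35175267393 → 177725109257/35175267393
APPEND 36: p_10 = 36·177725109257 + 172516968660 = 6570620901912, q_10 = 36·35175267393 + 34144474733 = 1300454100881 → 6570620901912/1300454100881
APPEND 32: p_11 = 32·6570620901912 + 177725109257 = 210437593970441, q_11 = 32·1300454100881 + 35175267393 = 41649706495585 → 210437593970441/41649706495585
APPEND 11: p_12 = 11·210437593970441 + 6570620901912 = 2321384154576763, q_12 = 11·41649706495585 + 1300454100881 = 459447225552316 → 2321384154576763/459447225552316
APPEND 43: p_13 = 43·2321384154576763 + 210437593970441 = 100029956240771250, q_13 = 43·459447225552316 + 41649706495585 = 19797880405245173 → 100029956240771250/19797880405245173
APPEND 3: p_14 = 3·100029956240771250 + 2321384154576763 = 302411252876890513, q_14 = 3·19797880405245173 + 459447225552316 = 59853088441287835 → 302411252876890513/59853088441287835
APPEND 11: p_15 = 11·302411252876890513 + 100029956240771250 = 3426553737886566893, q_15 = 11·59853088441287835 + 19797880405245173 = 678181853259411358 → 3426553737886566893/678181853259411358
APPEND 10: p_16 = 10·3426553737886566893 + 302411252876890513 = 34567948631742559443, q_16 = 10·678181853259411358 + 59853088441287835 = 6841671621035401415 → 34567948631742559443/6841671621035401415
APPEND 33: p_17 = 33·34567948631742559443 + 3426553737886566893 = 1144168858585391028512, q_17 = 33·6841671621035401415 + 678181853259411358 = 226453345347427658053 → 1144168858585391028512/226453345347427658053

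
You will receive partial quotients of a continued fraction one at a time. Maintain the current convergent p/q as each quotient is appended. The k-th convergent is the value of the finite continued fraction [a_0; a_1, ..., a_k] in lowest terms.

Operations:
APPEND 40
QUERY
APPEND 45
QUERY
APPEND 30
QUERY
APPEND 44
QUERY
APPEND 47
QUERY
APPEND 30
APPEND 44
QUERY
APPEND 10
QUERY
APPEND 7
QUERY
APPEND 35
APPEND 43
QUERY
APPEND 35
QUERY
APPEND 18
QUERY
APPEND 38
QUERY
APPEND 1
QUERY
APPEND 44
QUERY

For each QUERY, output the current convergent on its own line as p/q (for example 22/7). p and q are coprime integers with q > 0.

40/1
1801/45
54070/1351
2380881/59489
111955477/2797334
147997943881/3697895730
1483340484001/37062936809
10531381331888/263138453393
15924043926635371/397880217092645
557711619119338066/13935054507048139
10054733188074720559/251228861343959147
382637572765958719308/9560631785577495725
392692305954033439867/9811860646921454872
17661099034743430073456/441282500250121510093

APPEND 40: p_0 = 40·1 + 0 = 40, q_0 = 40·0 + 1 = 1 → 40/1
APPEND 45: p_1 = 45·40 + 1 = 1801, q_1 = 45·1 + 0 = 45 → 1801/45
APPEND 30: p_2 = 30·1801 + 40 = 54070, q_2 = 30·45 + 1 = 1351 → 54070/1351
APPEND 44: p_3 = 44·54070 + 1801 = 2380881, q_3 = 44·1351 + 45 = 59489 → 2380881/59489
APPEND 47: p_4 = 47·2380881 + 54070 = 111955477, q_4 = 47·59489 + 1351 = 2797334 → 111955477/2797334
APPEND 30: p_5 = 30·111955477 + 2380881 = 3361045191, q_5 = 30·2797334 + 59489 = 83979509 → 3361045191/83979509
APPEND 44: p_6 = 44·3361045191 + 111955477 = 147997943881, q_6 = 44·83979509 + 2797334 = 3697895730 → 147997943881/3697895730
APPEND 10: p_7 = 10·147997943881 + 3361045191 = 1483340484001, q_7 = 10·3697895730 + 83979509 = 37062936809 → 1483340484001/37062936809
APPEND 7: p_8 = 7·1483340484001 + 147997943881 = 10531381331888, q_8 = 7·37062936809 + 3697895730 = 263138453393 → 10531381331888/263138453393
APPEND 35: p_9 = 35·10531381331888 + 1483340484001 = 370081687100081, q_9 = 35·263138453393 + 37062936809 = 9246908805564 → 370081687100081/9246908805564
APPEND 43: p_10 = 43·370081687100081 + 10531381331888 = 15924043926635371, q_10 = 43·9246908805564 + 263138453393 = 397880217092645 → 15924043926635371/397880217092645
APPEND 35: p_11 = 35·15924043926635371 + 370081687100081 = 557711619119338066, q_11 = 35·397880217092645 + 9246908805564 = 13935054507048139 → 557711619119338066/13935054507048139
APPEND 18: p_12 = 18·557711619119338066 + 15924043926635371 = 10054733188074720559, q_12 = 18·13935054507048139 + 397880217092645 = 251228861343959147 → 10054733188074720559/251228861343959147
APPEND 38: p_13 = 38·10054733188074720559 + 557711619119338066 = 382637572765958719308, q_13 = 38·251228861343959147 + 13935054507048139 = 9560631785577495725 → 382637572765958719308/9560631785577495725
APPEND 1: p_14 = 1·382637572765958719308 + 10054733188074720559 = 392692305954033439867, q_14 = 1·9560631785577495725 + 251228861343959147 = 9811860646921454872 → 392692305954033439867/9811860646921454872
APPEND 44: p_15 = 44·392692305954033439867 + 382637572765958719308 = 17661099034743430073456, q_15 = 44·9811860646921454872 + 9560631785577495725 = 441282500250121510093 → 17661099034743430073456/441282500250121510093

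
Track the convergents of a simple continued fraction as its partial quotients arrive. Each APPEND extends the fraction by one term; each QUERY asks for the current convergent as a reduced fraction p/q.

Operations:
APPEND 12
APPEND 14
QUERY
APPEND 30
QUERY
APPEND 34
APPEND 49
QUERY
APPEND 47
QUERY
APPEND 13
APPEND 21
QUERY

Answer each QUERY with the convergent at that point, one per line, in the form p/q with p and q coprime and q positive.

APPEND 12: p_0 = 12·1 + 0 = 12, q_0 = 12·0 + 1 = 1 → 12/1
APPEND 14: p_1 = 14·12 + 1 = 169, q_1 = 14·1 + 0 = 14 → 169/14
APPEND 30: p_2 = 30·169 + 12 = 5082, q_2 = 30·14 + 1 = 421 → 5082/421
APPEND 34: p_3 = 34·5082 + 169 = 172957, q_3 = 34·421 + 14 = 14328 → 172957/14328
APPEND 49: p_4 = 49·172957 + 5082 = 8479975, q_4 = 49·14328 + 421 = 702493 → 8479975/702493
APPEND 47: p_5 = 47·8479975 + 172957 = 398731782, q_5 = 47·702493 + 14328 = 33031499 → 398731782/33031499
APPEND 13: p_6 = 13·398731782 + 8479975 = 5191993141, q_6 = 13·33031499 + 702493 = 430111980 → 5191993141/430111980
APPEND 21: p_7 = 21·5191993141 + 398731782 = 109430587743, q_7 = 21·430111980 + 33031499 = 9065383079 → 109430587743/9065383079

169/14
5082/421
8479975/702493
398731782/33031499
109430587743/9065383079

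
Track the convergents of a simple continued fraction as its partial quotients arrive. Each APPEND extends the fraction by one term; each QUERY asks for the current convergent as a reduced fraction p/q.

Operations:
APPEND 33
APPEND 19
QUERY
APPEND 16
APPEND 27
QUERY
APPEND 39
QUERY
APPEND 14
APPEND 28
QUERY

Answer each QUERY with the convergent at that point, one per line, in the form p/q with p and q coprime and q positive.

APPEND 33: p_0 = 33·1 + 0 = 33, q_0 = 33·0 + 1 = 1 → 33/1
APPEND 19: p_1 = 19·33 + 1 = 628, q_1 = 19·1 + 0 = 19 → 628/19
APPEND 16: p_2 = 16·628 + 33 = 10081, q_2 = 16·19 + 1 = 305 → 10081/305
APPEND 27: p_3 = 27·10081 + 628 = 272815, q_3 = 27·305 + 19 = 8254 → 272815/8254
APPEND 39: p_4 = 39·272815 + 10081 = 10649866, q_4 = 39·8254 + 305 = 322211 → 10649866/322211
APPEND 14: p_5 = 14·10649866 + 272815 = 149370939, q_5 = 14·322211 + 8254 = 4519208 → 149370939/4519208
APPEND 28: p_6 = 28·149370939 + 10649866 = 4193036158, q_6 = 28·4519208 + 322211 = 126860035 → 4193036158/126860035

628/19
272815/8254
10649866/322211
4193036158/126860035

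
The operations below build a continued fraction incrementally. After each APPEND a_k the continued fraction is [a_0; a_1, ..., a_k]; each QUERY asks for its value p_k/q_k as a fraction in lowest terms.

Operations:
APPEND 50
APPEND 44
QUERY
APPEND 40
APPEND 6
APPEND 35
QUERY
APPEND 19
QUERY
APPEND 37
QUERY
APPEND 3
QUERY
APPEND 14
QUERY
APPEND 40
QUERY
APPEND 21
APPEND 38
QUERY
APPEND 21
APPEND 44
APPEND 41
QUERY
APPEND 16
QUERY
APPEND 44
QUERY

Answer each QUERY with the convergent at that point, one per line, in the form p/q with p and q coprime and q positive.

2201/44
18664025/373111
355147216/7099719
13159111017/263062714
39832480267/796287861
570813834755/11411092768
22872385870467/457239998581
18296727236223823/365768380391403
695155619811140971968/13896799241500837283
11139435548872115628491/222687546607722214939
490830319770184228625572/9812148849981278294599

APPEND 50: p_0 = 50·1 + 0 = 50, q_0 = 50·0 + 1 = 1 → 50/1
APPEND 44: p_1 = 44·50 + 1 = 2201, q_1 = 44·1 + 0 = 44 → 2201/44
APPEND 40: p_2 = 40·2201 + 50 = 88090, q_2 = 40·44 + 1 = 1761 → 88090/1761
APPEND 6: p_3 = 6·88090 + 2201 = 530741, q_3 = 6·1761 + 44 = 10610 → 530741/10610
APPEND 35: p_4 = 35·530741 + 88090 = 18664025, q_4 = 35·10610 + 1761 = 373111 → 18664025/373111
APPEND 19: p_5 = 19·18664025 + 530741 = 355147216, q_5 = 19·373111 + 10610 = 7099719 → 355147216/7099719
APPEND 37: p_6 = 37·355147216 + 18664025 = 13159111017, q_6 = 37·7099719 + 373111 = 263062714 → 13159111017/263062714
APPEND 3: p_7 = 3·13159111017 + 355147216 = 39832480267, q_7 = 3·263062714 + 7099719 = 796287861 → 39832480267/796287861
APPEND 14: p_8 = 14·39832480267 + 13159111017 = 570813834755, q_8 = 14·796287861 + 263062714 = 11411092768 → 570813834755/11411092768
APPEND 40: p_9 = 40·570813834755 + 39832480267 = 22872385870467, q_9 = 40·11411092768 + 796287861 = 457239998581 → 22872385870467/457239998581
APPEND 21: p_10 = 21·22872385870467 + 570813834755 = 480890917114562, q_10 = 21·457239998581 + 11411092768 = 9613451062969 → 480890917114562/9613451062969
APPEND 38: p_11 = 38·480890917114562 + 22872385870467 = 18296727236223823, q_11 = 38·9613451062969 + 457239998581 = 365768380391403 → 18296727236223823/365768380391403
APPEND 21: p_12 = 21·18296727236223823 + 480890917114562 = 384712162877814845, q_12 = 21·365768380391403 + 9613451062969 = 7690749439282432 → 384712162877814845/7690749439282432
APPEND 44: p_13 = 44·384712162877814845 + 18296727236223823 = 16945631893860077003, q_13 = 44·7690749439282432 + 365768380391403 = 338758743708818411 → 16945631893860077003/338758743708818411
APPEND 41: p_14 = 41·16945631893860077003 + 384712162877814845 = 695155619811140971968, q_14 = 41·338758743708818411 + 7690749439282432 = 13896799241500837283 → 695155619811140971968/13896799241500837283
APPEND 16: p_15 = 16·695155619811140971968 + 16945631893860077003 = 11139435548872115628491, q_15 = 16·13896799241500837283 + 338758743708818411 = 222687546607722214939 → 11139435548872115628491/222687546607722214939
APPEND 44: p_16 = 44·11139435548872115628491 + 695155619811140971968 = 490830319770184228625572, q_16 = 44·222687546607722214939 + 13896799241500837283 = 9812148849981278294599 → 490830319770184228625572/9812148849981278294599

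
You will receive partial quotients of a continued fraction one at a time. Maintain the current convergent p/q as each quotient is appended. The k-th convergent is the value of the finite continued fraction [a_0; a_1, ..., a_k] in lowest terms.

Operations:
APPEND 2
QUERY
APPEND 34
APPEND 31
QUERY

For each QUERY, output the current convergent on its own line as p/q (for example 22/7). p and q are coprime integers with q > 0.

2/1
2141/1055

APPEND 2: p_0 = 2·1 + 0 = 2, q_0 = 2·0 + 1 = 1 → 2/1
APPEND 34: p_1 = 34·2 + 1 = 69, q_1 = 34·1 + 0 = 34 → 69/34
APPEND 31: p_2 = 31·69 + 2 = 2141, q_2 = 31·34 + 1 = 1055 → 2141/1055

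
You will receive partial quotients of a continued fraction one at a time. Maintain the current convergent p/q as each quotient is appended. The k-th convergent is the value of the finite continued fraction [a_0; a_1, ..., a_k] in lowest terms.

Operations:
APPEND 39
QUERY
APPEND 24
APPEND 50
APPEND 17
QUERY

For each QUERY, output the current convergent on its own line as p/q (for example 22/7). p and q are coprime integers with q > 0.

APPEND 39: p_0 = 39·1 + 0 = 39, q_0 = 39·0 + 1 = 1 → 39/1
APPEND 24: p_1 = 24·39 + 1 = 937, q_1 = 24·1 + 0 = 24 → 937/24
APPEND 50: p_2 = 50·937 + 39 = 46889, q_2 = 50·24 + 1 = 1201 → 46889/1201
APPEND 17: p_3 = 17·46889 + 937 = 798050, q_3 = 17·1201 + 24 = 20441 → 798050/20441

39/1
798050/20441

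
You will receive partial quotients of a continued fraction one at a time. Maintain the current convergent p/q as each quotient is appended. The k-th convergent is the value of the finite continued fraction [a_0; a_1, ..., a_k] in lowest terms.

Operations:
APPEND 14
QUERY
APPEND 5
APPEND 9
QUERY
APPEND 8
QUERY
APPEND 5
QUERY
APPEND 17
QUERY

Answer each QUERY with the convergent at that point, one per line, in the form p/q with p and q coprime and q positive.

APPEND 14: p_0 = 14·1 + 0 = 14, q_0 = 14·0 + 1 = 1 → 14/1
APPEND 5: p_1 = 5·14 + 1 = 71, q_1 = 5·1 + 0 = 5 → 71/5
APPEND 9: p_2 = 9·71 + 14 = 653, q_2 = 9·5 + 1 = 46 → 653/46
APPEND 8: p_3 = 8·653 + 71 = 5295, q_3 = 8·46 + 5 = 373 → 5295/373
APPEND 5: p_4 = 5·5295 + 653 = 27128, q_4 = 5·373 + 46 = 1911 → 27128/1911
APPEND 17: p_5 = 17·27128 + 5295 = 466471, q_5 = 17·1911 + 373 = 32860 → 466471/32860

14/1
653/46
5295/373
27128/1911
466471/32860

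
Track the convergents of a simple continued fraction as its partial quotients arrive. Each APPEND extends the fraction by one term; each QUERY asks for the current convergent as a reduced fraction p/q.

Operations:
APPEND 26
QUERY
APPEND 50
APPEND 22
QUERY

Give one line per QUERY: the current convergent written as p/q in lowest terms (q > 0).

APPEND 26: p_0 = 26·1 + 0 = 26, q_0 = 26·0 + 1 = 1 → 26/1
APPEND 50: p_1 = 50·26 + 1 = 1301, q_1 = 50·1 + 0 = 50 → 1301/50
APPEND 22: p_2 = 22·1301 + 26 = 28648, q_2 = 22·50 + 1 = 1101 → 28648/1101

26/1
28648/1101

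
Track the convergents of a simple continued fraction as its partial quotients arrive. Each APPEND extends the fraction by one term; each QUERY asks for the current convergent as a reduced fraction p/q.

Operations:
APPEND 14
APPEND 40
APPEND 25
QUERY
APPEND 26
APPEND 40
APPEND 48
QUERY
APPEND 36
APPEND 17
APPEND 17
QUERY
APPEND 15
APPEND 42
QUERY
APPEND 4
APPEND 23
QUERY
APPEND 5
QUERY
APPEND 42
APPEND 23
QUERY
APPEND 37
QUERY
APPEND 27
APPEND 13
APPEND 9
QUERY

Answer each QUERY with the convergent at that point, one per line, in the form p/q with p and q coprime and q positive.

14039/1001
702943447/50120834
7354924366589/524416217028
4659065708149967/332197789096506
435840476287161638/31076025042551915
2197949399287069567/156716813354214158
2135441400065200988963/152259907089503784831
79104081517658780675083/5640229744497559585298
252989522534127497973587819/18038500702706264321637168

APPEND 14: p_0 = 14·1 + 0 = 14, q_0 = 14·0 + 1 = 1 → 14/1
APPEND 40: p_1 = 40·14 + 1 = 561, q_1 = 40·1 + 0 = 40 → 561/40
APPEND 25: p_2 = 25·561 + 14 = 14039, q_2 = 25·40 + 1 = 1001 → 14039/1001
APPEND 26: p_3 = 26·14039 + 561 = 365575, q_3 = 26·1001 + 40 = 26066 → 365575/26066
APPEND 40: p_4 = 40·365575 + 14039 = 14637039, q_4 = 40·26066 + 1001 = 1043641 → 14637039/1043641
APPEND 48: p_5 = 48·14637039 + 365575 = 702943447, q_5 = 48·1043641 + 26066 = 50120834 → 702943447/50120834
APPEND 36: p_6 = 36·702943447 + 14637039 = 25320601131, q_6 = 36·50120834 + 1043641 = 1805393665 → 25320601131/1805393665
APPEND 17: p_7 = 17·25320601131 + 702943447 = 431153162674, q_7 = 17·1805393665 + 50120834 = 30741813139 → 431153162674/30741813139
APPEND 17: p_8 = 17·431153162674 + 25320601131 = 7354924366589, q_8 = 17·30741813139 + 1805393665 = 524416217028 → 7354924366589/524416217028
APPEND 15: p_9 = 15·7354924366589 + 431153162674 = 110755018661509, q_9 = 15·524416217028 + 30741813139 = 7896985068559 → 110755018661509/7896985068559
APPEND 42: p_10 = 42·110755018661509 + 7354924366589 = 4659065708149967, q_10 = 42·7896985068559 + 524416217028 = 332197789096506 → 4659065708149967/332197789096506
APPEND 4: p_11 = 4·4659065708149967 + 110755018661509 = 18747017851261377, q_11 = 4·332197789096506 + 7896985068559 = 1336688141454583 → 18747017851261377/1336688141454583
APPEND 23: p_12 = 23·18747017851261377 + 4659065708149967 = 435840476287161638, q_12 = 23·1336688141454583 + 332197789096506 = 31076025042551915 → 435840476287161638/31076025042551915
APPEND 5: p_13 = 5·435840476287161638 + 18747017851261377 = 2197949399287069567, q_13 = 5·31076025042551915 + 1336688141454583 = 156716813354214158 → 2197949399287069567/156716813354214158
APPEND 42: p_14 = 42·2197949399287069567 + 435840476287161638 = 92749715246344083452, q_14 = 42·156716813354214158 + 31076025042551915 = 6613182185919546551 → 92749715246344083452/6613182185919546551
APPEND 23: p_15 = 23·92749715246344083452 + 2197949399287069567 = 2135441400065200988963, q_15 = 23·6613182185919546551 + 156716813354214158 = 152259907089503784831 → 2135441400065200988963/152259907089503784831
APPEND 37: p_16 = 37·2135441400065200988963 + 92749715246344083452 = 79104081517658780675083, q_16 = 37·152259907089503784831 + 6613182185919546551 = 5640229744497559585298 → 79104081517658780675083/5640229744497559585298
APPEND 27: p_17 = 27·79104081517658780675083 + 2135441400065200988963 = 2137945642376852279216204, q_17 = 27·5640229744497559585298 + 152259907089503784831 = 152438463008523612587877 → 2137945642376852279216204/152438463008523612587877
APPEND 13: p_18 = 13·2137945642376852279216204 + 79104081517658780675083 = 27872397432416738410485735, q_18 = 13·152438463008523612587877 + 5640229744497559585298 = 1987340248855304523227699 → 27872397432416738410485735/1987340248855304523227699
APPEND 9: p_19 = 9·27872397432416738410485735 + 2137945642376852279216204 = 252989522534127497973587819, q_19 = 9·1987340248855304523227699 + 152438463008523612587877 = 18038500702706264321637168 → 252989522534127497973587819/18038500702706264321637168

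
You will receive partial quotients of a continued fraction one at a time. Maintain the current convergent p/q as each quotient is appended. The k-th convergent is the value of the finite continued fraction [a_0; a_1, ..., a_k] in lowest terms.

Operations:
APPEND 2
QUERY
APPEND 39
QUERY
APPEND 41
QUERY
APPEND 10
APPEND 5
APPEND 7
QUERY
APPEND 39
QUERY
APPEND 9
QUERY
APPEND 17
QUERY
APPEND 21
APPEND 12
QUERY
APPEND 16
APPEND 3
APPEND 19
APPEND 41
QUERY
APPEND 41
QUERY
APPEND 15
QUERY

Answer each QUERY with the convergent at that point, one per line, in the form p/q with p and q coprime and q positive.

2/1
79/39
3241/1600
1192291/588604
46665035/23037351
421177606/207924763
7206684337/3557758322
1828345268533/902607952622
71440094906903131/35268173308851897
2930784136322152736/1446854220803333261
44033202139739194171/21738081485358850812

APPEND 2: p_0 = 2·1 + 0 = 2, q_0 = 2·0 + 1 = 1 → 2/1
APPEND 39: p_1 = 39·2 + 1 = 79, q_1 = 39·1 + 0 = 39 → 79/39
APPEND 41: p_2 = 41·79 + 2 = 3241, q_2 = 41·39 + 1 = 1600 → 3241/1600
APPEND 10: p_3 = 10·3241 + 79 = 32489, q_3 = 10·1600 + 39 = 16039 → 32489/16039
APPEND 5: p_4 = 5·32489 + 3241 = 165686, q_4 = 5·16039 + 1600 = 81795 → 165686/81795
APPEND 7: p_5 = 7·165686 + 32489 = 1192291, q_5 = 7·81795 + 16039 = 588604 → 1192291/588604
APPEND 39: p_6 = 39·1192291 + 165686 = 46665035, q_6 = 39·588604 + 81795 = 23037351 → 46665035/23037351
APPEND 9: p_7 = 9·46665035 + 1192291 = 421177606, q_7 = 9·23037351 + 588604 = 207924763 → 421177606/207924763
APPEND 17: p_8 = 17·421177606 + 46665035 = 7206684337, q_8 = 17·207924763 + 23037351 = 3557758322 → 7206684337/3557758322
APPEND 21: p_9 = 21·7206684337 + 421177606 = 151761548683, q_9 = 21·3557758322 + 207924763 = 74920849525 → 151761548683/74920849525
APPEND 12: p_10 = 12·151761548683 + 7206684337 = 1828345268533, q_10 = 12·74920849525 + 3557758322 = 902607952622 → 1828345268533/902607952622
APPEND 16: p_11 = 16·1828345268533 + 151761548683 = 29405285845211, q_11 = 16·902607952622 + 74920849525 = 14516648091477 → 29405285845211/14516648091477
APPEND 3: p_12 = 3·29405285845211 + 1828345268533 = 90044202804166, q_12 = 3·14516648091477 + 902607952622 = 44452552227053 → 90044202804166/44452552227053
APPEND 19: p_13 = 19·90044202804166 + 29405285845211 = 1740245139124365, q_13 = 19·44452552227053 + 14516648091477 = 859115140405484 → 1740245139124365/859115140405484
APPEND 41: p_14 = 41·1740245139124365 + 90044202804166 = 71440094906903131, q_14 = 41·859115140405484 + 44452552227053 = 35268173308851897 → 71440094906903131/35268173308851897
APPEND 41: p_15 = 41·71440094906903131 + 1740245139124365 = 2930784136322152736, q_15 = 41·35268173308851897 + 859115140405484 = 1446854220803333261 → 2930784136322152736/1446854220803333261
APPEND 15: p_16 = 15·2930784136322152736 + 71440094906903131 = 44033202139739194171, q_16 = 15·1446854220803333261 + 35268173308851897 = 21738081485358850812 → 44033202139739194171/21738081485358850812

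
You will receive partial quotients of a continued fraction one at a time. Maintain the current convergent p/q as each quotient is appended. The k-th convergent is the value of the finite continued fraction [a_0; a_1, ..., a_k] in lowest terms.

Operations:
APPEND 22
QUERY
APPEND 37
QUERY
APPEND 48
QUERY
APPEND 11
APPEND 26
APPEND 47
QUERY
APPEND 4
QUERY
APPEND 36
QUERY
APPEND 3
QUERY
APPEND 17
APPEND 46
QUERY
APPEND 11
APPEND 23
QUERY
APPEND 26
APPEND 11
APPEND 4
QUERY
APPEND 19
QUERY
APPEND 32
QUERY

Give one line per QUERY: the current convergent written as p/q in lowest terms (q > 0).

22/1
815/37
39142/1777
529413745/24034751
2128909924/96649965
77170171009/3503433491
233639422951/10606950438
186489496037047/8466400133540
47461459921716986/2154693530510711
55812248455450332749/2533809344857269179
1074076769419553552836/48761801051998347105
34426268869881164023501/1562911443008804376539

APPEND 22: p_0 = 22·1 + 0 = 22, q_0 = 22·0 + 1 = 1 → 22/1
APPEND 37: p_1 = 37·22 + 1 = 815, q_1 = 37·1 + 0 = 37 → 815/37
APPEND 48: p_2 = 48·815 + 22 = 39142, q_2 = 48·37 + 1 = 1777 → 39142/1777
APPEND 11: p_3 = 11·39142 + 815 = 431377, q_3 = 11·1777 + 37 = 19584 → 431377/19584
APPEND 26: p_4 = 26·431377 + 39142 = 11254944, q_4 = 26·19584 + 1777 = 510961 → 11254944/510961
APPEND 47: p_5 = 47·11254944 + 431377 = 529413745, q_5 = 47·510961 + 19584 = 24034751 → 529413745/24034751
APPEND 4: p_6 = 4·529413745 + 11254944 = 2128909924, q_6 = 4·24034751 + 510961 = 96649965 → 2128909924/96649965
APPEND 36: p_7 = 36·2128909924 + 529413745 = 77170171009, q_7 = 36·96649965 + 24034751 = 3503433491 → 77170171009/3503433491
APPEND 3: p_8 = 3·77170171009 + 2128909924 = 233639422951, q_8 = 3·3503433491 + 96649965 = 10606950438 → 233639422951/10606950438
APPEND 17: p_9 = 17·233639422951 + 77170171009 = 4049040361176, q_9 = 17·10606950438 + 3503433491 = 183821590937 → 4049040361176/183821590937
APPEND 46: p_10 = 46·4049040361176 + 233639422951 = 186489496037047, q_10 = 46·183821590937 + 10606950438 = 8466400133540 → 186489496037047/8466400133540
APPEND 11: p_11 = 11·186489496037047 + 4049040361176 = 2055433496768693, q_11 = 11·8466400133540 + 183821590937 = 93314223059877 → 2055433496768693/93314223059877
APPEND 23: p_12 = 23·2055433496768693 + 186489496037047 = 47461459921716986, q_12 = 23·93314223059877 + 8466400133540 = 2154693530510711 → 47461459921716986/2154693530510711
APPEND 26: p_13 = 26·47461459921716986 + 2055433496768693 = 1236053391461410329, q_13 = 26·2154693530510711 + 93314223059877 = 56115346016338363 → 1236053391461410329/56115346016338363
APPEND 11: p_14 = 11·1236053391461410329 + 47461459921716986 = 13644048765997230605, q_14 = 11·56115346016338363 + 2154693530510711 = 619423499710232704 → 13644048765997230605/619423499710232704
APPEND 4: p_15 = 4·13644048765997230605 + 1236053391461410329 = 55812248455450332749, q_15 = 4·619423499710232704 + 56115346016338363 = 2533809344857269179 → 55812248455450332749/2533809344857269179
APPEND 19: p_16 = 19·55812248455450332749 + 13644048765997230605 = 1074076769419553552836, q_16 = 19·2533809344857269179 + 619423499710232704 = 48761801051998347105 → 1074076769419553552836/48761801051998347105
APPEND 32: p_17 = 32·1074076769419553552836 + 55812248455450332749 = 34426268869881164023501, q_17 = 32·48761801051998347105 + 2533809344857269179 = 1562911443008804376539 → 34426268869881164023501/1562911443008804376539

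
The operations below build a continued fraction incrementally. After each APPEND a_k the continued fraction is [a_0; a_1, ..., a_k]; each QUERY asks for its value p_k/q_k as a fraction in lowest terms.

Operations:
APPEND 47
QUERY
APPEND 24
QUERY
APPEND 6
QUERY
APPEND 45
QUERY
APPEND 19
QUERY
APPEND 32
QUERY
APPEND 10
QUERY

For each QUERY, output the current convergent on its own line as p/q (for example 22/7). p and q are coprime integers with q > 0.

APPEND 47: p_0 = 47·1 + 0 = 47, q_0 = 47·0 + 1 = 1 → 47/1
APPEND 24: p_1 = 24·47 + 1 = 1129, q_1 = 24·1 + 0 = 24 → 1129/24
APPEND 6: p_2 = 6·1129 + 47 = 6821, q_2 = 6·24 + 1 = 145 → 6821/145
APPEND 45: p_3 = 45·6821 + 1129 = 308074, q_3 = 45·145 + 24 = 6549 → 308074/6549
APPEND 19: p_4 = 19·308074 + 6821 = 5860227, q_4 = 19·6549 + 145 = 124576 → 5860227/124576
APPEND 32: p_5 = 32·5860227 + 308074 = 187835338, q_5 = 32·124576 + 6549 = 3992981 → 187835338/3992981
APPEND 10: p_6 = 10·187835338 + 5860227 = 1884213607, q_6 = 10·3992981 + 124576 = 40054386 → 1884213607/40054386

47/1
1129/24
6821/145
308074/6549
5860227/124576
187835338/3992981
1884213607/40054386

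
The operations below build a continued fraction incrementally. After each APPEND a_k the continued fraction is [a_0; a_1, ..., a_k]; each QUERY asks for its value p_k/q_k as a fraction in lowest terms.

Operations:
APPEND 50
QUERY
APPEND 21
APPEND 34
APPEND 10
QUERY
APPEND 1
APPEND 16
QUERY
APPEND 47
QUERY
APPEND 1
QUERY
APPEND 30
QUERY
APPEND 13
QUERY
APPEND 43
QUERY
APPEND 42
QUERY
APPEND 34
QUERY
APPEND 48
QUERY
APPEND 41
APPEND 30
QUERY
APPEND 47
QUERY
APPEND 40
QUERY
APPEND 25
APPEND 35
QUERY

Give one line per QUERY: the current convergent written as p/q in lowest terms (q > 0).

50/1
358891/7171
6673691/133347
314058152/6275195
320731843/6408542
9936013442/198531455
129488906589/2587317457
5577958996769/111453182106
234403766770887/4683620965909
7975306029206927/159354566023012
383049093168703383/7653702790070485
471772692871550072283/9426488771557457395
22189029553088799442931/443358933432159410462
888032954816423527789523/17743783826057933875875
778693484453545118324124733/15559072194296875654632670

APPEND 50: p_0 = 50·1 + 0 = 50, q_0 = 50·0 + 1 = 1 → 50/1
APPEND 21: p_1 = 21·50 + 1 = 1051, q_1 = 21·1 + 0 = 21 → 1051/21
APPEND 34: p_2 = 34·1051 + 50 = 35784, q_2 = 34·21 + 1 = 715 → 35784/715
APPEND 10: p_3 = 10·35784 + 1051 = 358891, q_3 = 10·715 + 21 = 7171 → 358891/7171
APPEND 1: p_4 = 1·358891 + 35784 = 394675, q_4 = 1·7171 + 715 = 7886 → 394675/7886
APPEND 16: p_5 = 16·394675 + 358891 = 6673691, q_5 = 16·7886 + 7171 = 133347 → 6673691/133347
APPEND 47: p_6 = 47·6673691 + 394675 = 314058152, q_6 = 47·133347 + 7886 = 6275195 → 314058152/6275195
APPEND 1: p_7 = 1·314058152 + 6673691 = 320731843, q_7 = 1·6275195 + 133347 = 6408542 → 320731843/6408542
APPEND 30: p_8 = 30·320731843 + 314058152 = 9936013442, q_8 = 30·6408542 + 6275195 = 198531455 → 9936013442/198531455
APPEND 13: p_9 = 13·9936013442 + 320731843 = 129488906589, q_9 = 13·198531455 + 6408542 = 2587317457 → 129488906589/2587317457
APPEND 43: p_10 = 43·129488906589 + 9936013442 = 5577958996769, q_10 = 43·2587317457 + 198531455 = 111453182106 → 5577958996769/111453182106
APPEND 42: p_11 = 42·5577958996769 + 129488906589 = 234403766770887, q_11 = 42·111453182106 + 2587317457 = 4683620965909 → 234403766770887/4683620965909
APPEND 34: p_12 = 34·234403766770887 + 5577958996769 = 7975306029206927, q_12 = 34·4683620965909 + 111453182106 = 159354566023012 → 7975306029206927/159354566023012
APPEND 48: p_13 = 48·7975306029206927 + 234403766770887 = 383049093168703383, q_13 = 48·159354566023012 + 4683620965909 = 7653702790070485 → 383049093168703383/7653702790070485
APPEND 41: p_14 = 41·383049093168703383 + 7975306029206927 = 15712988125946045630, q_14 = 41·7653702790070485 + 159354566023012 = 313961168958912897 → 15712988125946045630/313961168958912897
APPEND 30: p_15 = 30·15712988125946045630 + 383049093168703383 = 471772692871550072283, q_15 = 30·313961168958912897 + 7653702790070485 = 9426488771557457395 → 471772692871550072283/9426488771557457395
APPEND 47: p_16 = 47·471772692871550072283 + 15712988125946045630 = 22189029553088799442931, q_16 = 47·9426488771557457395 + 313961168958912897 = 443358933432159410462 → 22189029553088799442931/443358933432159410462
APPEND 40: p_17 = 40·22189029553088799442931 + 471772692871550072283 = 888032954816423527789523, q_17 = 40·443358933432159410462 + 9426488771557457395 = 17743783826057933875875 → 888032954816423527789523/17743783826057933875875
APPEND 25: p_18 = 25·888032954816423527789523 + 22189029553088799442931 = 22223012899963676994181006, q_18 = 25·17743783826057933875875 + 443358933432159410462 = 444037954584880506307337 → 22223012899963676994181006/444037954584880506307337
APPEND 35: p_19 = 35·22223012899963676994181006 + 888032954816423527789523 = 778693484453545118324124733, q_19 = 35·444037954584880506307337 + 17743783826057933875875 = 15559072194296875654632670 → 778693484453545118324124733/15559072194296875654632670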